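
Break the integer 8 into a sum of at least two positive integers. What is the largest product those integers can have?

18

Define P[k] = max over 1≤i<k of i · max(k−i, P[k−i]); the inner max lets the remainder stay uncut if that's better.
Small cases: P[2]=1.
P[3] = 1*max(2,1) = 1*2 = 2
P[4] = 2*max(2,1) = 2*2 = 4
P[5] = 2*max(3,2) = 2*3 = 6
P[6] = 3*max(3,2) = 3*3 = 9
P[7] = 2*max(5,6) = 2*6 = 12
P[8] = 2*max(6,9) = 2*9 = 18
One optimal split: 3 + 3 + 2; product 3*3*2 = 18.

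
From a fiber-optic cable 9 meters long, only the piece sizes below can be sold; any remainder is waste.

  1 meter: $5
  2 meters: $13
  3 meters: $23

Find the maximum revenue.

69

Build f[k] bottom-up: f[k] = max over allowed piece i of (p[i] + f[k−i]).
f[1] = 5
f[2] = max(5+5, 13+0) = 13
f[3] = max(5+13, 13+5, 23+0) = 23
f[4] = max(5+23, 13+13, 23+5) = 28
f[5] = max(5+28, 13+23, 23+13) = 36
f[6] = max(5+36, 13+28, 23+23) = 46
f[7] = max(5+46, 13+36, 23+28) = 51
f[8] = max(5+51, 13+46, 23+36) = 59
f[9] = max(5+59, 13+51, 23+46) = 69
One optimal cutting: 3 + 3 + 3 → $69.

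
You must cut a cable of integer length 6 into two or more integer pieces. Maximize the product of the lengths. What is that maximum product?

9

Let P[k] be the best product for length k (with at least one cut). For each first piece i, the rest contributes max(k−i, P[k−i]).
P[2] = 1×max(1,0) = 1×1 = 1
P[3] = 1×max(2,1) = 1×2 = 2
P[4] = 2×max(2,1) = 2×2 = 4
P[5] = 2×max(3,2) = 2×3 = 6
P[6] = 3×max(3,2) = 3×3 = 9
One optimal split: 3 + 3; product 3×3 = 9.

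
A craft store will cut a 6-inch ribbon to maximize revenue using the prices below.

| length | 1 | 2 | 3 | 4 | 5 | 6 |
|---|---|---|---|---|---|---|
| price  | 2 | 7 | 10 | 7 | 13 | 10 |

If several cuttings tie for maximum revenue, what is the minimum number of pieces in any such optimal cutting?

Consider every possible first cut. r[k] is the best of p[i]+r[k−i] over all sellable i≤k.
r[1] = 2
r[2] = 7
r[3] = 10
r[4] = 14  (first piece 2, then r[2]=7)
r[5] = 17  (first piece 2, then r[3]=10)
r[6] = 21  (first piece 2, then r[4]=14)
Maximum revenue is ¢21.
Now minimize piece count subject to staying optimal: for each k, pieces[k] = 1 + min over i with p[i]+r[k−i]=r[k] of pieces[k−i].
pieces[3] = 1
pieces[4] = 2
pieces[5] = 2
pieces[6] = 3

3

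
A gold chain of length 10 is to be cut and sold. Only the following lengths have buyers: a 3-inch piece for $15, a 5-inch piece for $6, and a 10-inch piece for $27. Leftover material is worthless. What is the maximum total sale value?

45

Let best[k] be the best obtainable value from length k. For each k, try every first piece i and keep the best of price[i] + best[k−i].
best[1] = 0
best[2] = 0
best[3] = 15
best[4] = 15
best[5] = 15
best[6] = 30  (first piece 3, then best[3]=15)
best[7] = 30
best[8] = 30
best[9] = 45  (first piece 3, then best[6]=30)
best[10] = 45
One optimal cutting: pieces 3 + 3 + 3 with 1 inch of scrap → $45.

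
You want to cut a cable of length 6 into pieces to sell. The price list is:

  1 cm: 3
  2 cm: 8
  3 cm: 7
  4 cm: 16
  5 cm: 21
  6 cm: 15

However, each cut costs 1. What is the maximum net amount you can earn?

23

Consider every possible first cut. v[k] is the best of p[i]+v[k−i] over all sellable i≤k, charging 1 whenever i<k.
v[1] = 3
v[2] = max(3+3-1, 8+0) = 8
v[3] = max(3+8-1, 8+3-1, 7+0) = 10
v[4] = max(3+10-1, 8+8-1, 7+3-1, 16+0) = 16
v[5] = max(3+16-1, 8+10-1, 7+8-1, 16+3-1, 21+0) = 21
v[6] = max(3+21-1, 8+16-1, 7+10-1, 16+8-1, 21+3-1, 15+0) = 23
One optimal plan: pieces 5 + 1 (1 cut) → 24 − 1 = 23.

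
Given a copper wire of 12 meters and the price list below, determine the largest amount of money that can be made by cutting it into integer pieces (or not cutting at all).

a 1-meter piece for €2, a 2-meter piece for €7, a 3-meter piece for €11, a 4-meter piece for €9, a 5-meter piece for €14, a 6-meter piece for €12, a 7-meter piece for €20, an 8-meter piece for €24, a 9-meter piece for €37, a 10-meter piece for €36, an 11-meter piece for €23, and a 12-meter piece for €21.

48

Consider every possible first cut. best[k] is the best of p[i]+best[k−i] over all sellable i≤k.
best[1] = 2
best[2] = max(2+2, 7+0) = 7
best[3] = max(2+7, 7+2, 11+0) = 11
best[4] = max(2+11, 7+7, 11+2, 9+0) = 14
best[5] = max(2+14, 7+11, 11+7, 9+2, 14+0) = 18
best[6] = max(2+18, 7+14, 11+11, 9+7, 14+2, 12+0) = 22
best[7] = max(2+22, 7+18, 11+14, …, 12+2, 20+0) = 25
best[8] = max(2+25, 7+22, 11+18, …, 20+2, 24+0) = 29
best[9] = max(2+29, 7+25, 11+22, …, 24+2, 37+0) = 37
best[10] = max(2+37, 7+29, 11+25, …, 37+2, 36+0) = 39
best[11] = max(2+39, 7+37, 11+29, …, 36+2, 23+0) = 44
best[12] = max(2+44, 7+39, 11+37, …, 23+2, 21+0) = 48
One optimal cutting: 9 + 3 → €37 + €11 = €48.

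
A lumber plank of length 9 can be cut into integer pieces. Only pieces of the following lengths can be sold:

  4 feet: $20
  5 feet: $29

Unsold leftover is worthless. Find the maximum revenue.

Consider every possible first cut. f[k] is the best of p[i]+f[k−i] over all sellable i≤k.
f[1] = 0
f[2] = 0
f[3] = 0
f[4] = 20
f[5] = 29
f[6] = 29
f[7] = 29
f[8] = 40  (first piece 4, then f[4]=20)
f[9] = 49  (first piece 4, then f[5]=29)
One optimal cutting: 5 + 4 → $49.

49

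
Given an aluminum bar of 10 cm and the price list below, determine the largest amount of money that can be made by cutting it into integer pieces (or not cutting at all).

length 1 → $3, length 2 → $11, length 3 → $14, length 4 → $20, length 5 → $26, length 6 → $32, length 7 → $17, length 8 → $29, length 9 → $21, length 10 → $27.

55

Build v[k] bottom-up: v[k] = max over allowed piece i of (p[i] + v[k−i]).
v[1] = 3
v[2] = max(3+3, 11+0) = 11
v[3] = max(3+11, 11+3, 14+0) = 14
v[4] = max(3+14, 11+11, 14+3, 20+0) = 22
v[5] = max(3+22, 11+14, 14+11, 20+3, 26+0) = 26
v[6] = max(3+26, 11+22, 14+14, 20+11, 26+3, 32+0) = 33
v[7] = max(3+33, 11+26, 14+22, …, 32+3, 17+0) = 37
v[8] = max(3+37, 11+33, 14+26, …, 17+3, 29+0) = 44
v[9] = max(3+44, 11+37, 14+33, …, 29+3, 21+0) = 48
v[10] = max(3+48, 11+44, 14+37, …, 21+3, 27+0) = 55
One optimal cutting: 2 + 2 + 2 + 2 + 2 → $11 + $11 + $11 + $11 + $11 = $55.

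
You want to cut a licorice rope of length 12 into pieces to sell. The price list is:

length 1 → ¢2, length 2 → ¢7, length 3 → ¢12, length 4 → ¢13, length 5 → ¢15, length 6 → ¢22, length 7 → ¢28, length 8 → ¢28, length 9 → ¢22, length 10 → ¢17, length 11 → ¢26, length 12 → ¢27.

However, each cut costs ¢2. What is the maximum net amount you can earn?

43

Let v[k] be the best obtainable value from length k. For each k, try every first piece i and keep the best of price[i] + v[k−i] minus the 2 cut fee when i<k.
v[1] = 2
v[2] = max(2+2-2, 7+0) = 7
v[3] = max(2+7-2, 7+2-2, 12+0) = 12
v[4] = max(2+12-2, 7+7-2, 12+2-2, 13+0) = 13
v[5] = max(2+13-2, 7+12-2, 12+7-2, 13+2-2, 15+0) = 17
v[6] = max(2+17-2, 7+13-2, 12+12-2, 13+7-2, 15+2-2, 22+0) = 22
v[7] = max(2+22-2, 7+17-2, 12+13-2, …, 22+2-2, 28+0) = 28
v[8] = max(2+28-2, 7+22-2, 12+17-2, …, 28+2-2, 28+0) = 28
v[9] = max(2+28-2, 7+28-2, 12+22-2, …, 28+2-2, 22+0) = 33
v[10] = max(2+33-2, 7+28-2, 12+28-2, …, 22+2-2, 17+0) = 38
v[11] = max(2+38-2, 7+33-2, 12+28-2, …, 17+2-2, 26+0) = 39
v[12] = max(2+39-2, 7+38-2, 12+33-2, …, 26+2-2, 27+0) = 43
One optimal plan: pieces 7 + 3 + 2 (2 cuts) → ¢47 − ¢4 = ¢43.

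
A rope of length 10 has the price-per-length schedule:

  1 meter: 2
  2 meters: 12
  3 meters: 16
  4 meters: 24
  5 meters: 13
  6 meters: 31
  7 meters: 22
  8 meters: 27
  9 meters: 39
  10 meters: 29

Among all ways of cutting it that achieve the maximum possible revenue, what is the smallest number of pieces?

3

Build r[k] bottom-up: r[k] = max over allowed piece i of (p[i] + r[k−i]).
r[1] = 2
r[2] = 12
r[3] = 16
r[4] = 24  (first piece 2, then r[2]=12)
r[5] = 28  (first piece 2, then r[3]=16)
r[6] = 36  (first piece 2, then r[4]=24)
r[7] = 40  (first piece 2, then r[5]=28)
r[8] = 48  (first piece 2, then r[6]=36)
r[9] = 52  (first piece 2, then r[7]=40)
r[10] = 60  (first piece 2, then r[8]=48)
Maximum revenue is 60.
Now minimize piece count subject to staying optimal: for each k, pieces[k] = 1 + min over i with p[i]+r[k−i]=r[k] of pieces[k−i].
pieces[7] = 2
pieces[8] = 2
pieces[9] = 3
pieces[10] = 3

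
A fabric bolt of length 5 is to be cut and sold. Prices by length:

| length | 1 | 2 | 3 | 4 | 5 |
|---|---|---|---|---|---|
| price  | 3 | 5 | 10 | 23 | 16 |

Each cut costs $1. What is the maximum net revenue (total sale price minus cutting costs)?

25

Let v[k] be the best obtainable value from length k. For each k, try every first piece i and keep the best of price[i] + v[k−i] minus the 1 cut fee when i<k.
v[1] = 3
v[2] = 5  (first piece 1, then v[1]=3)
v[3] = 10
v[4] = 23
v[5] = 25  (first piece 1, then v[4]=23)
One optimal plan: pieces 4 + 1 (1 cut) → $26 − $1 = $25.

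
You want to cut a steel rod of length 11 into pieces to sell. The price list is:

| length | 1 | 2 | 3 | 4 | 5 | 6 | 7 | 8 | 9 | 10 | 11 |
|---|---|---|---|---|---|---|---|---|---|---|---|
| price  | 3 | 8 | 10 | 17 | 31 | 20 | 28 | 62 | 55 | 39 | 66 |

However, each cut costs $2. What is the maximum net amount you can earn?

70

Let net[k] be the best obtainable value from length k. For each k, try every first piece i and keep the best of price[i] + net[k−i] minus the 2 cut fee when i<k.
net[1] = 3
net[2] = max(3+3-2, 8+0) = 8
net[3] = max(3+8-2, 8+3-2, 10+0) = 10
net[4] = max(3+10-2, 8+8-2, 10+3-2, 17+0) = 17
net[5] = max(3+17-2, 8+10-2, 10+8-2, 17+3-2, 31+0) = 31
net[6] = max(3+31-2, 8+17-2, 10+10-2, 17+8-2, 31+3-2, 20+0) = 32
net[7] = max(3+32-2, 8+31-2, 10+17-2, …, 20+3-2, 28+0) = 37
net[8] = max(3+37-2, 8+32-2, 10+31-2, …, 28+3-2, 62+0) = 62
net[9] = max(3+62-2, 8+37-2, 10+32-2, …, 62+3-2, 55+0) = 63
net[10] = max(3+63-2, 8+62-2, 10+37-2, …, 55+3-2, 39+0) = 68
net[11] = max(3+68-2, 8+63-2, 10+62-2, …, 39+3-2, 66+0) = 70
One optimal plan: pieces 8 + 3 (1 cut) → $72 − $2 = $70.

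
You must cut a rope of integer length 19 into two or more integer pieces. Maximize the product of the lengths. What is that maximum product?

Define m[k] = max over 1≤i<k of i · max(k−i, m[k−i]); the inner max lets the remainder stay uncut if that's better.
m[2] = 1·max(1,0) = 1·1 = 1
m[3] = max(1·2, 2·1) = 2
m[4] = max(1·3, 2·2, 3·1) = 4
m[5] = max(1·4, 2·3, 3·2, 4·1) = 6
m[6] = max(1·6, 2·4, 3·3, 4·2, 5·1) = 9
m[7] = max(1·9, 2·6, 3·4, 4·3, 5·2, 6·1) = 12
m[8] = max(1·12, 2·9, 3·6, …, 6·2, 7·1) = 18
m[9] = max(1·18, 2·12, 3·9, …, 7·2, 8·1) = 27
m[10] = max(1·27, 2·18, 3·12, …, 8·2, 9·1) = 36
m[11] = max(1·36, 2·27, 3·18, …, 9·2, 10·1) = 54
m[12] = max(1·54, 2·36, 3·27, …, 10·2, 11·1) = 81
m[13] = max(1·81, 2·54, 3·36, …, 11·2, 12·1) = 108
m[14] = max(1·108, 2·81, 3·54, …, 12·2, 13·1) = 162
m[15] = max(1·162, 2·108, 3·81, …, 13·2, 14·1) = 243
m[16] = max(1·243, 2·162, 3·108, …, 14·2, 15·1) = 324
m[17] = max(1·324, 2·243, 3·162, …, 15·2, 16·1) = 486
m[18] = max(1·486, 2·324, 3·243, …, 16·2, 17·1) = 729
m[19] = max(1·729, 2·486, 3·324, …, 17·2, 18·1) = 972
One optimal split: 3 + 3 + 3 + 3 + 3 + 2 + 2; product 3·3·3·3·3·2·2 = 972.

972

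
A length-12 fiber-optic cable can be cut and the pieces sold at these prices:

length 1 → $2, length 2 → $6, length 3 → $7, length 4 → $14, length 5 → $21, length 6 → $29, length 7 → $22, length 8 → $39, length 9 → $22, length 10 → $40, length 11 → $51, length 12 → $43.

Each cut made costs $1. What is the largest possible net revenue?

Consider every possible first cut. net[k] is the best of p[i]+net[k−i] over all sellable i≤k, charging 1 whenever i<k.
net[1] = 2
net[2] = 6
net[3] = 7  (first piece 1, then net[2]=6)
net[4] = 14
net[5] = 21
net[6] = 29
net[7] = 30  (first piece 1, then net[6]=29)
net[8] = 39
net[9] = 40  (first piece 1, then net[8]=39)
net[10] = 44  (first piece 2, then net[8]=39)
net[11] = 51
net[12] = 57  (first piece 6, then net[6]=29)
One optimal plan: pieces 6 + 6 (1 cut) → $58 − $1 = $57.

57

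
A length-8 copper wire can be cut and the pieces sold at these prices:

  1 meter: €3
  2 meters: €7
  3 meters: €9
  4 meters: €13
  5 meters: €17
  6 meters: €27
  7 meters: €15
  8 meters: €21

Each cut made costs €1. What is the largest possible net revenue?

33

Let net[k] be the best obtainable value from length k. For each k, try every first piece i and keep the best of price[i] + net[k−i] minus the 1 cut fee when i<k.
net[1] = 3
net[2] = max(3+3-1, 7+0) = 7
net[3] = max(3+7-1, 7+3-1, 9+0) = 9
net[4] = max(3+9-1, 7+7-1, 9+3-1, 13+0) = 13
net[5] = max(3+13-1, 7+9-1, 9+7-1, 13+3-1, 17+0) = 17
net[6] = max(3+17-1, 7+13-1, 9+9-1, 13+7-1, 17+3-1, 27+0) = 27
net[7] = max(3+27-1, 7+17-1, 9+13-1, …, 27+3-1, 15+0) = 29
net[8] = max(3+29-1, 7+27-1, 9+17-1, …, 15+3-1, 21+0) = 33
One optimal plan: pieces 6 + 2 (1 cut) → €34 − €1 = €33.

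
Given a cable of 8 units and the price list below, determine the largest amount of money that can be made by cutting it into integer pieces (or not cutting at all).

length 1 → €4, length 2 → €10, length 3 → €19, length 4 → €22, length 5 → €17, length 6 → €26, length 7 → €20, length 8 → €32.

48

Let r[k] be the best obtainable value from length k. For each k, try every first piece i and keep the best of price[i] + r[k−i].
r[1] = 4
r[2] = max(4+4, 10+0) = 10
r[3] = max(4+10, 10+4, 19+0) = 19
r[4] = max(4+19, 10+10, 19+4, 22+0) = 23
r[5] = max(4+23, 10+19, 19+10, 22+4, 17+0) = 29
r[6] = max(4+29, 10+23, 19+19, 22+10, 17+4, 26+0) = 38
r[7] = max(4+38, 10+29, 19+23, …, 26+4, 20+0) = 42
r[8] = max(4+42, 10+38, 19+29, …, 20+4, 32+0) = 48
One optimal cutting: 3 + 3 + 2 → €19 + €19 + €10 = €48.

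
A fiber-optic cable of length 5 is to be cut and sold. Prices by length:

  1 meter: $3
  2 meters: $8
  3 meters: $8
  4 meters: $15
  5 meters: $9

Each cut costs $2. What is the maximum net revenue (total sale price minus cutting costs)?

Consider every possible first cut. net[k] is the best of p[i]+net[k−i] over all sellable i≤k, charging 2 whenever i<k.
net[1] = 3
net[2] = max(3+3-2, 8+0) = 8
net[3] = max(3+8-2, 8+3-2, 8+0) = 9
net[4] = max(3+9-2, 8+8-2, 8+3-2, 15+0) = 15
net[5] = max(3+15-2, 8+9-2, 8+8-2, 15+3-2, 9+0) = 16
One optimal plan: pieces 4 + 1 (1 cut) → $18 − $2 = $16.

16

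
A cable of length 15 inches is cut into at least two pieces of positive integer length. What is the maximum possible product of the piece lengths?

243

Define P[k] = max over 1≤i<k of i · max(k−i, P[k−i]); the inner max lets the remainder stay uncut if that's better.
Small cases: P[2]=1, P[3]=2, P[4]=4, P[5]=6, P[6]=9, P[7]=12, P[8]=18, P[9]=27, P[10]=36.
P[11] = 2×max(9,27) = 2×27 = 54
P[12] = 3×max(9,27) = 3×27 = 81
P[13] = 2×max(11,54) = 2×54 = 108
P[14] = 2×max(12,81) = 2×81 = 162
P[15] = 3×max(12,81) = 3×81 = 243
One optimal split: 3 + 3 + 3 + 3 + 3; product 3×3×3×3×3 = 243.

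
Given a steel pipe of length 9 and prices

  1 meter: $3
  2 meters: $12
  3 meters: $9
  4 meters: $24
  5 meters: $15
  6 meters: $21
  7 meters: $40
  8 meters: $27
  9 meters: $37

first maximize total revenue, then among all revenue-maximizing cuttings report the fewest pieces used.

2

Build r[k] bottom-up: r[k] = max over allowed piece i of (p[i] + r[k−i]).
r[1] = 3
r[2] = max(3+3, 12+0) = 12
r[3] = max(3+12, 12+3, 9+0) = 15
r[4] = max(3+15, 12+12, 9+3, 24+0) = 24
r[5] = max(3+24, 12+15, 9+12, 24+3, 15+0) = 27
r[6] = max(3+27, 12+24, 9+15, 24+12, 15+3, 21+0) = 36
r[7] = max(3+36, 12+27, 9+24, …, 21+3, 40+0) = 40
r[8] = max(3+40, 12+36, 9+27, …, 40+3, 27+0) = 48
r[9] = max(3+48, 12+40, 9+36, …, 27+3, 37+0) = 52
Maximum revenue is $52.
Now minimize piece count subject to staying optimal: for each k, pieces[k] = 1 + min over i with p[i]+r[k−i]=r[k] of pieces[k−i].
pieces[6] = 2
pieces[7] = 1
pieces[8] = 2
pieces[9] = 2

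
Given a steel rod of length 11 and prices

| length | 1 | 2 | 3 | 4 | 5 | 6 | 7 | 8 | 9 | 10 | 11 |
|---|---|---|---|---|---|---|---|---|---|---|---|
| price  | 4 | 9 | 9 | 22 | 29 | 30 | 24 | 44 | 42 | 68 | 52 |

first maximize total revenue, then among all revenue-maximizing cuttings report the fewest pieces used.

Build r[k] bottom-up: r[k] = max over allowed piece i of (p[i] + r[k−i]).
r[1] = 4
r[2] = 9
r[3] = 13  (first piece 1, then r[2]=9)
r[4] = 22
r[5] = 29
r[6] = 33  (first piece 1, then r[5]=29)
r[7] = 38  (first piece 2, then r[5]=29)
r[8] = 44  (first piece 4, then r[4]=22)
r[9] = 51  (first piece 4, then r[5]=29)
r[10] = 68
r[11] = 72  (first piece 1, then r[10]=68)
Maximum revenue is $72.
Now minimize piece count subject to staying optimal: for each k, pieces[k] = 1 + min over i with p[i]+r[k−i]=r[k] of pieces[k−i].
pieces[8] = 1
pieces[9] = 2
pieces[10] = 1
pieces[11] = 2

2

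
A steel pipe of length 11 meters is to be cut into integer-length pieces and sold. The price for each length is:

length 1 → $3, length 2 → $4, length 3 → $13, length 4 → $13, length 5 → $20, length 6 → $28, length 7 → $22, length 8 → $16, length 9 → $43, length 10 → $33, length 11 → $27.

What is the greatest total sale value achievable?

Build best[k] bottom-up: best[k] = max over allowed piece i of (p[i] + best[k−i]).
best[1] = 3
best[2] = max(3+3, 4+0) = 6
best[3] = max(3+6, 4+3, 13+0) = 13
best[4] = max(3+13, 4+6, 13+3, 13+0) = 16
best[5] = max(3+16, 4+13, 13+6, 13+3, 20+0) = 20
best[6] = max(3+20, 4+16, 13+13, 13+6, 20+3, 28+0) = 28
best[7] = max(3+28, 4+20, 13+16, …, 28+3, 22+0) = 31
best[8] = max(3+31, 4+28, 13+20, …, 22+3, 16+0) = 34
best[9] = max(3+34, 4+31, 13+28, …, 16+3, 43+0) = 43
best[10] = max(3+43, 4+34, 13+31, …, 43+3, 33+0) = 46
best[11] = max(3+46, 4+43, 13+34, …, 33+3, 27+0) = 49
One optimal cutting: 9 + 1 + 1 → $43 + $3 + $3 = $49.

49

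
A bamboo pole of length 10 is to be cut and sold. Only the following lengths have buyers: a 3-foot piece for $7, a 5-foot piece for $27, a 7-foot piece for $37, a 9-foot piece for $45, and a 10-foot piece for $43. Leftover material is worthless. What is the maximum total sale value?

54

Consider every possible first cut. f[k] is the best of p[i]+f[k−i] over all sellable i≤k.
f[1] = 0
f[2] = 0
f[3] = 7
f[4] = 7
f[5] = max(7+0, 27+0) = 27
f[6] = max(7+7, 27+0) = 27
f[7] = max(7+7, 27+0, 37+0) = 37
f[8] = max(7+27, 27+7, 37+0) = 37
f[9] = max(7+27, 27+7, 37+0, 45+0) = 45
f[10] = max(7+37, 27+27, 37+7, 45+0, 43+0) = 54
One optimal cutting: 5 + 5 → $54.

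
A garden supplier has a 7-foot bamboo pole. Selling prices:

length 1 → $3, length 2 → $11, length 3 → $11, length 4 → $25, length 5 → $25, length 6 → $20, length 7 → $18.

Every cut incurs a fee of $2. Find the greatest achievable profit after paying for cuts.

35

Build r[k] bottom-up: r[k] = max over allowed piece i of (p[i] + r[k−i]) − 2 per cut.
r[1] = 3
r[2] = 11
r[3] = 12  (first piece 1, then r[2]=11)
r[4] = 25
r[5] = 26  (first piece 1, then r[4]=25)
r[6] = 34  (first piece 2, then r[4]=25)
r[7] = 35  (first piece 1, then r[6]=34)
One optimal plan: pieces 4 + 2 + 1 (2 cuts) → $39 − $4 = $35.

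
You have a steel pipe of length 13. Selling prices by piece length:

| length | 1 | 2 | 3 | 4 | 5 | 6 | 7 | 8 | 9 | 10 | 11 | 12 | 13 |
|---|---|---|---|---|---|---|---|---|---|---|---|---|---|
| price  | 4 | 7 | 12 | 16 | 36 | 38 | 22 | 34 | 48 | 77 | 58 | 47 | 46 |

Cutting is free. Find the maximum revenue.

Consider every possible first cut. v[k] is the best of p[i]+v[k−i] over all sellable i≤k.
v[1] = 4
v[2] = 8  (first piece 1, then v[1]=4)
v[3] = 12  (first piece 1, then v[2]=8)
v[4] = 16  (first piece 1, then v[3]=12)
v[5] = 36
v[6] = 40  (first piece 1, then v[5]=36)
v[7] = 44  (first piece 1, then v[6]=40)
v[8] = 48  (first piece 1, then v[7]=44)
v[9] = 52  (first piece 1, then v[8]=48)
v[10] = 77
v[11] = 81  (first piece 1, then v[10]=77)
v[12] = 85  (first piece 1, then v[11]=81)
v[13] = 89  (first piece 1, then v[12]=85)
One optimal cutting: 10 + 1 + 1 + 1 → $77 + $4 + $4 + $4 = $89.

89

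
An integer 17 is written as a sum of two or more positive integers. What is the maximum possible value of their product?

Define prod[k] = max over 1≤i<k of i · max(k−i, prod[k−i]); the inner max lets the remainder stay uncut if that's better.
Small cases: prod[2]=1, prod[3]=2, prod[4]=4, prod[5]=6, prod[6]=9, prod[7]=12, prod[8]=18, prod[9]=27.
prod[10] = max(1·27, 2·18, 3·12, …, 8·2, 9·1) = 36
prod[11] = max(1·36, 2·27, 3·18, …, 9·2, 10·1) = 54
prod[12] = max(1·54, 2·36, 3·27, …, 10·2, 11·1) = 81
prod[13] = max(1·81, 2·54, 3·36, …, 11·2, 12·1) = 108
prod[14] = max(1·108, 2·81, 3·54, …, 12·2, 13·1) = 162
prod[15] = max(1·162, 2·108, 3·81, …, 13·2, 14·1) = 243
prod[16] = max(1·243, 2·162, 3·108, …, 14·2, 15·1) = 324
prod[17] = max(1·324, 2·243, 3·162, …, 15·2, 16·1) = 486
One optimal split: 3 + 3 + 3 + 3 + 3 + 2; product 3·3·3·3·3·2 = 486.

486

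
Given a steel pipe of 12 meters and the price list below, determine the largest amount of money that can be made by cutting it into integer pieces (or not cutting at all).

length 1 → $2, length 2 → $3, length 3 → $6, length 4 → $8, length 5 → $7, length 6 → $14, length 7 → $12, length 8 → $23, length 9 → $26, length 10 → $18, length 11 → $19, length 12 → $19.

Build r[k] bottom-up: r[k] = max over allowed piece i of (p[i] + r[k−i]).
r[1] = 2
r[2] = 4  (first piece 1, then r[1]=2)
r[3] = 6  (first piece 1, then r[2]=4)
r[4] = 8  (first piece 1, then r[3]=6)
r[5] = 10  (first piece 1, then r[4]=8)
r[6] = 14
r[7] = 16  (first piece 1, then r[6]=14)
r[8] = 23
r[9] = 26
r[10] = 28  (first piece 1, then r[9]=26)
r[11] = 30  (first piece 1, then r[10]=28)
r[12] = 32  (first piece 1, then r[11]=30)
One optimal cutting: 9 + 1 + 1 + 1 → $26 + $2 + $2 + $2 = $32.

32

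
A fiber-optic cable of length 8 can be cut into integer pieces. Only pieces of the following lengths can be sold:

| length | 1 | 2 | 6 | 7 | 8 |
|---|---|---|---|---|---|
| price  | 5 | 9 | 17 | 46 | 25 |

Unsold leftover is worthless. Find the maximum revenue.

51

Build best[k] bottom-up: best[k] = max over allowed piece i of (p[i] + best[k−i]).
best[1] = 5
best[2] = max(5+5, 9+0) = 10
best[3] = max(5+10, 9+5) = 15
best[4] = max(5+15, 9+10) = 20
best[5] = max(5+20, 9+15) = 25
best[6] = max(5+25, 9+20, 17+0) = 30
best[7] = max(5+30, 9+25, 17+5, 46+0) = 46
best[8] = max(5+46, 9+30, 17+10, 46+5, 25+0) = 51
One optimal cutting: 7 + 1 → $51.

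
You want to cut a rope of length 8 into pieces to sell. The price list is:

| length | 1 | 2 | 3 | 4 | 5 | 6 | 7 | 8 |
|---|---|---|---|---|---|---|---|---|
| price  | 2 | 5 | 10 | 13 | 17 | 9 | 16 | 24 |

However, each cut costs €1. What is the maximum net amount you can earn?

26

Let net[k] be the best obtainable value from length k. For each k, try every first piece i and keep the best of price[i] + net[k−i] minus the 1 cut fee when i<k.
net[1] = 2
net[2] = 5
net[3] = 10
net[4] = 13
net[5] = 17
net[6] = 19  (first piece 3, then net[3]=10)
net[7] = 22  (first piece 3, then net[4]=13)
net[8] = 26  (first piece 3, then net[5]=17)
One optimal plan: pieces 5 + 3 (1 cut) → €27 − €1 = €26.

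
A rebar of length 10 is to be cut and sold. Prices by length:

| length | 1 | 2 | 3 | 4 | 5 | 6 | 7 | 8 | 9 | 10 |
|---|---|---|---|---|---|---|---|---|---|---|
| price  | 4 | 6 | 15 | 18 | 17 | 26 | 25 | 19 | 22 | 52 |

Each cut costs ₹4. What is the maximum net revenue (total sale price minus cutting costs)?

Consider every possible first cut. r[k] is the best of p[i]+r[k−i] over all sellable i≤k, charging 4 whenever i<k.
r[1] = 4
r[2] = 6
r[3] = 15
r[4] = 18
r[5] = 18  (first piece 1, then r[4]=18)
r[6] = 26  (first piece 3, then r[3]=15)
r[7] = 29  (first piece 3, then r[4]=18)
r[8] = 32  (first piece 4, then r[4]=18)
r[9] = 37  (first piece 3, then r[6]=26)
r[10] = 52
Best is to make no cuts and sell whole for ₹52.

52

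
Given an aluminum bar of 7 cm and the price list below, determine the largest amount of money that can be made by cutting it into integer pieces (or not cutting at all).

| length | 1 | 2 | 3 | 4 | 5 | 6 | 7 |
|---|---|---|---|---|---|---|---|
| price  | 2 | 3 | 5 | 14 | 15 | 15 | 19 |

20

Let best[k] be the best obtainable value from length k. For each k, try every first piece i and keep the best of price[i] + best[k−i].
best[1] = 2
best[2] = 4  (first piece 1, then best[1]=2)
best[3] = 6  (first piece 1, then best[2]=4)
best[4] = 14
best[5] = 16  (first piece 1, then best[4]=14)
best[6] = 18  (first piece 1, then best[5]=16)
best[7] = 20  (first piece 1, then best[6]=18)
One optimal cutting: 4 + 1 + 1 + 1 → $14 + $2 + $2 + $2 = $20.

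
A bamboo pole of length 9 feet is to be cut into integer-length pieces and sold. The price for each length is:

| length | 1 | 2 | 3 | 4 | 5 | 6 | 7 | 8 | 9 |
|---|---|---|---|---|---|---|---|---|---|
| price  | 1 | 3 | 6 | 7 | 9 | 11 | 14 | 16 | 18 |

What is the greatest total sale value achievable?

18

Let v[k] be the best obtainable value from length k. For each k, try every first piece i and keep the best of price[i] + v[k−i].
v[1] = 1
v[2] = 3
v[3] = 6
v[4] = 7  (first piece 1, then v[3]=6)
v[5] = 9  (first piece 2, then v[3]=6)
v[6] = 12  (first piece 3, then v[3]=6)
v[7] = 14
v[8] = 16
v[9] = 18  (first piece 3, then v[6]=12)
One optimal cutting: 3 + 3 + 3 → $6 + $6 + $6 = $18.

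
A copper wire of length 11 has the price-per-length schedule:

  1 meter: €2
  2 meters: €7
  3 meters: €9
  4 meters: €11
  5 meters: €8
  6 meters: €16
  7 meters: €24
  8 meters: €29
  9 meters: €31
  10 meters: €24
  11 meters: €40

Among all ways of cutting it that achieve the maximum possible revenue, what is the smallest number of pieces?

1

Let r[k] be the best obtainable value from length k. For each k, try every first piece i and keep the best of price[i] + r[k−i].
r[1] = 2
r[2] = 7
r[3] = 9  (first piece 1, then r[2]=7)
r[4] = 14  (first piece 2, then r[2]=7)
r[5] = 16  (first piece 1, then r[4]=14)
r[6] = 21  (first piece 2, then r[4]=14)
r[7] = 24
r[8] = 29
r[9] = 31  (first piece 1, then r[8]=29)
r[10] = 36  (first piece 2, then r[8]=29)
r[11] = 40
Maximum revenue is €40.
Now minimize piece count subject to staying optimal: for each k, pieces[k] = 1 + min over i with p[i]+r[k−i]=r[k] of pieces[k−i].
pieces[8] = 1
pieces[9] = 1
pieces[10] = 2
pieces[11] = 1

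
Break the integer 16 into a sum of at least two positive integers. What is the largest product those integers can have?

Fill prod[k] for k=2..16: at each k try every first piece i and multiply by the better of (k−i) uncut or prod[k−i].
Small cases: prod[2]=1, prod[3]=2, prod[4]=4, prod[5]=6, prod[6]=9, prod[7]=12, prod[8]=18, prod[9]=27.
prod[10] = max(1*27, 2*18, 3*12, …, 8*2, 9*1) = 36
prod[11] = max(1*36, 2*27, 3*18, …, 9*2, 10*1) = 54
prod[12] = max(1*54, 2*36, 3*27, …, 10*2, 11*1) = 81
prod[13] = max(1*81, 2*54, 3*36, …, 11*2, 12*1) = 108
prod[14] = max(1*108, 2*81, 3*54, …, 12*2, 13*1) = 162
prod[15] = max(1*162, 2*108, 3*81, …, 13*2, 14*1) = 243
prod[16] = max(1*243, 2*162, 3*108, …, 14*2, 15*1) = 324
One optimal split: 3 + 3 + 3 + 3 + 2 + 2; product 3*3*3*3*2*2 = 324.

324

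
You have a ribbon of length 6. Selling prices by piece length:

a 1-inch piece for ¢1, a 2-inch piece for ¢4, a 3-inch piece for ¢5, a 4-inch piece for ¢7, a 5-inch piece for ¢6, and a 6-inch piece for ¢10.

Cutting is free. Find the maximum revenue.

12

Let r[k] be the best obtainable value from length k. For each k, try every first piece i and keep the best of price[i] + r[k−i].
r[1] = 1
r[2] = max(1+1, 4+0) = 4
r[3] = max(1+4, 4+1, 5+0) = 5
r[4] = max(1+5, 4+4, 5+1, 7+0) = 8
r[5] = max(1+8, 4+5, 5+4, 7+1, 6+0) = 9
r[6] = max(1+9, 4+8, 5+5, 7+4, 6+1, 10+0) = 12
One optimal cutting: 2 + 2 + 2 → ¢4 + ¢4 + ¢4 = ¢12.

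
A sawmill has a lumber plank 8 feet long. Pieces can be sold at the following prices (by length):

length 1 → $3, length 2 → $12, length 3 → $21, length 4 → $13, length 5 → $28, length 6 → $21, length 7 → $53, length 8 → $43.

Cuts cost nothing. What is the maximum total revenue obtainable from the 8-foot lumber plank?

Build best[k] bottom-up: best[k] = max over allowed piece i of (p[i] + best[k−i]).
best[1] = 3
best[2] = 12
best[3] = 21
best[4] = 24  (first piece 1, then best[3]=21)
best[5] = 33  (first piece 2, then best[3]=21)
best[6] = 42  (first piece 3, then best[3]=21)
best[7] = 53
best[8] = 56  (first piece 1, then best[7]=53)
One optimal cutting: 7 + 1 → $53 + $3 = $56.

56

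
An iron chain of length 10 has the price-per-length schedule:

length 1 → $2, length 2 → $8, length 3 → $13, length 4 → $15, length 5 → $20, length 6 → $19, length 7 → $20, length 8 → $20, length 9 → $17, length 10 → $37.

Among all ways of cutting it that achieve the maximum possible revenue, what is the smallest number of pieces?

4

Consider every possible first cut. r[k] is the best of p[i]+r[k−i] over all sellable i≤k.
r[1] = 2
r[2] = max(2+2, 8+0) = 8
r[3] = max(2+8, 8+2, 13+0) = 13
r[4] = max(2+13, 8+8, 13+2, 15+0) = 16
r[5] = max(2+16, 8+13, 13+8, 15+2, 20+0) = 21
r[6] = max(2+21, 8+16, 13+13, 15+8, 20+2, 19+0) = 26
r[7] = max(2+26, 8+21, 13+16, …, 19+2, 20+0) = 29
r[8] = max(2+29, 8+26, 13+21, …, 20+2, 20+0) = 34
r[9] = max(2+34, 8+29, 13+26, …, 20+2, 17+0) = 39
r[10] = max(2+39, 8+34, 13+29, …, 17+2, 37+0) = 42
Maximum revenue is $42.
Now minimize piece count subject to staying optimal: for each k, pieces[k] = 1 + min over i with p[i]+r[k−i]=r[k] of pieces[k−i].
pieces[7] = 3
pieces[8] = 3
pieces[9] = 3
pieces[10] = 4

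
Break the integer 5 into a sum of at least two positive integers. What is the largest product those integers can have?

Let f[k] be the best product for length k (with at least one cut). For each first piece i, the rest contributes max(k−i, f[k−i]).
f[2] = 1·max(1,0) = 1·1 = 1
f[3] = 1·max(2,1) = 1·2 = 2
f[4] = 2·max(2,1) = 2·2 = 4
f[5] = 2·max(3,2) = 2·3 = 6
One optimal split: 3 + 2; product 3·2 = 6.

6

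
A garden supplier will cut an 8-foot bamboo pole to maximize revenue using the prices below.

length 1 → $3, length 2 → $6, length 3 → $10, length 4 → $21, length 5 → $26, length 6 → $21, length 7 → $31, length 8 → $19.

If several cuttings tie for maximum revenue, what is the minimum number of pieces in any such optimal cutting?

Consider every possible first cut. r[k] is the best of p[i]+r[k−i] over all sellable i≤k.
r[1] = 3
r[2] = 6  (first piece 1, then r[1]=3)
r[3] = 10
r[4] = 21
r[5] = 26
r[6] = 29  (first piece 1, then r[5]=26)
r[7] = 32  (first piece 1, then r[6]=29)
r[8] = 42  (first piece 4, then r[4]=21)
Maximum revenue is $42.
Now minimize piece count subject to staying optimal: for each k, pieces[k] = 1 + min over i with p[i]+r[k−i]=r[k] of pieces[k−i].
pieces[5] = 1
pieces[6] = 2
pieces[7] = 2
pieces[8] = 2

2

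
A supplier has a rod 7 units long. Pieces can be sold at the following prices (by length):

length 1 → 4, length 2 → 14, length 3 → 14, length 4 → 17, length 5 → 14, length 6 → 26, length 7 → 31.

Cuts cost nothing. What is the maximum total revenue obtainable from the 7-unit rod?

46

Let v[k] be the best obtainable value from length k. For each k, try every first piece i and keep the best of price[i] + v[k−i].
v[1] = 4
v[2] = 14
v[3] = 18  (first piece 1, then v[2]=14)
v[4] = 28  (first piece 2, then v[2]=14)
v[5] = 32  (first piece 1, then v[4]=28)
v[6] = 42  (first piece 2, then v[4]=28)
v[7] = 46  (first piece 1, then v[6]=42)
One optimal cutting: 2 + 2 + 2 + 1 → 14 + 14 + 14 + 4 = 46.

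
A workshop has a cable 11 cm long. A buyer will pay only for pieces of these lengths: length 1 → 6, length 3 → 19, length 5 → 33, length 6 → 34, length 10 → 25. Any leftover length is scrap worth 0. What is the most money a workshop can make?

72

Let f[k] be the best obtainable value from length k. For each k, try every first piece i and keep the best of price[i] + f[k−i].
f[1] = 6
f[2] = 12  (first piece 1, then f[1]=6)
f[3] = 19
f[4] = 25  (first piece 1, then f[3]=19)
f[5] = 33
f[6] = 39  (first piece 1, then f[5]=33)
f[7] = 45  (first piece 1, then f[6]=39)
f[8] = 52  (first piece 3, then f[5]=33)
f[9] = 58  (first piece 1, then f[8]=52)
f[10] = 66  (first piece 5, then f[5]=33)
f[11] = 72  (first piece 1, then f[10]=66)
One optimal cutting: 5 + 5 + 1 → 72.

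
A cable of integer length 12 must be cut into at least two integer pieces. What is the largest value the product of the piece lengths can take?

Define prod[k] = max over 1≤i<k of i · max(k−i, prod[k−i]); the inner max lets the remainder stay uncut if that's better.
Small cases: prod[2]=1, prod[3]=2, prod[4]=4, prod[5]=6, prod[6]=9, prod[7]=12.
prod[8] = max(1×12, 2×9, 3×6, …, 6×2, 7×1) = 18
prod[9] = max(1×18, 2×12, 3×9, …, 7×2, 8×1) = 27
prod[10] = max(1×27, 2×18, 3×12, …, 8×2, 9×1) = 36
prod[11] = max(1×36, 2×27, 3×18, …, 9×2, 10×1) = 54
prod[12] = max(1×54, 2×36, 3×27, …, 10×2, 11×1) = 81
One optimal split: 3 + 3 + 3 + 3; product 3×3×3×3 = 81.

81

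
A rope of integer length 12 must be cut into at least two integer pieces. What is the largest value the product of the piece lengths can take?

81

Fill P[k] for k=2..12: at each k try every first piece i and multiply by the better of (k−i) uncut or P[k−i].
Small cases: P[2]=1, P[3]=2, P[4]=4, P[5]=6, P[6]=9.
P[7] = max(1×9, 2×6, 3×4, 4×3, 5×2, 6×1) = 12
P[8] = max(1×12, 2×9, 3×6, …, 6×2, 7×1) = 18
P[9] = max(1×18, 2×12, 3×9, …, 7×2, 8×1) = 27
P[10] = max(1×27, 2×18, 3×12, …, 8×2, 9×1) = 36
P[11] = max(1×36, 2×27, 3×18, …, 9×2, 10×1) = 54
P[12] = max(1×54, 2×36, 3×27, …, 10×2, 11×1) = 81
One optimal split: 3 + 3 + 3 + 3; product 3×3×3×3 = 81.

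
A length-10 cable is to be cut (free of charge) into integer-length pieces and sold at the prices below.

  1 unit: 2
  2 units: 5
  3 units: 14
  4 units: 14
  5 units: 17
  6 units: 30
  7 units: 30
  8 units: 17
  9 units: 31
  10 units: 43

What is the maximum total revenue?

Consider every possible first cut. R[k] is the best of p[i]+R[k−i] over all sellable i≤k.
R[1] = 2
R[2] = max(2+2, 5+0) = 5
R[3] = max(2+5, 5+2, 14+0) = 14
R[4] = max(2+14, 5+5, 14+2, 14+0) = 16
R[5] = max(2+16, 5+14, 14+5, 14+2, 17+0) = 19
R[6] = max(2+19, 5+16, 14+14, 14+5, 17+2, 30+0) = 30
R[7] = max(2+30, 5+19, 14+16, …, 30+2, 30+0) = 32
R[8] = max(2+32, 5+30, 14+19, …, 30+2, 17+0) = 35
R[9] = max(2+35, 5+32, 14+30, …, 17+2, 31+0) = 44
R[10] = max(2+44, 5+35, 14+32, …, 31+2, 43+0) = 46
One optimal cutting: 6 + 3 + 1 → 30 + 14 + 2 = 46.

46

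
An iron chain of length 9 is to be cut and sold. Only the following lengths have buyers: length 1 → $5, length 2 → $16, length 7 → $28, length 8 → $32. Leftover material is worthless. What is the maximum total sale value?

69

Let best[k] be the best obtainable value from length k. For each k, try every first piece i and keep the best of price[i] + best[k−i].
best[1] = 5
best[2] = 16
best[3] = 21  (first piece 1, then best[2]=16)
best[4] = 32  (first piece 2, then best[2]=16)
best[5] = 37  (first piece 1, then best[4]=32)
best[6] = 48  (first piece 2, then best[4]=32)
best[7] = 53  (first piece 1, then best[6]=48)
best[8] = 64  (first piece 2, then best[6]=48)
best[9] = 69  (first piece 1, then best[8]=64)
One optimal cutting: 2 + 2 + 2 + 2 + 1 → $69.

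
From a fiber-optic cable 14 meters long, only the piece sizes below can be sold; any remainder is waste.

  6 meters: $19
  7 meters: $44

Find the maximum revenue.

Build f[k] bottom-up: f[k] = max over allowed piece i of (p[i] + f[k−i]).
f[1] = 0
f[2] = 0
f[3] = 0
f[4] = 0
f[5] = 0
f[6] = 19
f[7] = max(19+0, 44+0) = 44
f[8] = max(19+0, 44+0) = 44
f[9] = max(19+0, 44+0) = 44
f[10] = max(19+0, 44+0) = 44
f[11] = max(19+0, 44+0) = 44
f[12] = max(19+19, 44+0) = 44
f[13] = max(19+44, 44+19) = 63
f[14] = max(19+44, 44+44) = 88
One optimal cutting: 7 + 7 → $88.

88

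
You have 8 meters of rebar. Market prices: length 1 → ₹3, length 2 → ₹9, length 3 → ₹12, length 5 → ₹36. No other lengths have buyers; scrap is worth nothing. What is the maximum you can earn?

48

Consider every possible first cut. r[k] is the best of p[i]+r[k−i] over all sellable i≤k.
r[1] = 3
r[2] = max(3+3, 9+0) = 9
r[3] = max(3+9, 9+3, 12+0) = 12
r[4] = max(3+12, 9+9, 12+3) = 18
r[5] = max(3+18, 9+12, 12+9, 36+0) = 36
r[6] = max(3+36, 9+18, 12+12, 36+3) = 39
r[7] = max(3+39, 9+36, 12+18, 36+9) = 45
r[8] = max(3+45, 9+39, 12+36, 36+12) = 48
One optimal cutting: 5 + 2 + 1 → ₹48.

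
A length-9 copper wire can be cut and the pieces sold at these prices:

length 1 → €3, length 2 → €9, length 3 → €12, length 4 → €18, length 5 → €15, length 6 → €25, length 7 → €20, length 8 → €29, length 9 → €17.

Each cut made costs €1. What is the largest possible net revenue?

Consider every possible first cut. net[k] is the best of p[i]+net[k−i] over all sellable i≤k, charging 1 whenever i<k.
net[1] = 3
net[2] = 9
net[3] = 12
net[4] = 18
net[5] = 20  (first piece 1, then net[4]=18)
net[6] = 26  (first piece 2, then net[4]=18)
net[7] = 29  (first piece 3, then net[4]=18)
net[8] = 35  (first piece 4, then net[4]=18)
net[9] = 37  (first piece 1, then net[8]=35)
One optimal plan: pieces 4 + 4 + 1 (2 cuts) → €39 − €2 = €37.

37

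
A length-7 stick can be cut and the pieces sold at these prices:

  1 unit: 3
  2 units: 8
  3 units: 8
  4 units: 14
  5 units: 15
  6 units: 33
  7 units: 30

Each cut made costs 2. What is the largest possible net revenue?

Build v[k] bottom-up: v[k] = max over allowed piece i of (p[i] + v[k−i]) − 2 per cut.
v[1] = 3
v[2] = max(3+3-2, 8+0) = 8
v[3] = max(3+8-2, 8+3-2, 8+0) = 9
v[4] = max(3+9-2, 8+8-2, 8+3-2, 14+0) = 14
v[5] = max(3+14-2, 8+9-2, 8+8-2, 14+3-2, 15+0) = 15
v[6] = max(3+15-2, 8+14-2, 8+9-2, 14+8-2, 15+3-2, 33+0) = 33
v[7] = max(3+33-2, 8+15-2, 8+14-2, …, 33+3-2, 30+0) = 34
One optimal plan: pieces 6 + 1 (1 cut) → 36 − 2 = 34.

34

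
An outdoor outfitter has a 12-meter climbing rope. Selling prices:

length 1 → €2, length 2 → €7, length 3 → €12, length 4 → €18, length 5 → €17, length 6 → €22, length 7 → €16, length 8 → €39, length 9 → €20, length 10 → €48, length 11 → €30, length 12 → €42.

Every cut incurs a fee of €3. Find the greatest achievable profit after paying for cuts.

Consider every possible first cut. net[k] is the best of p[i]+net[k−i] over all sellable i≤k, charging 3 whenever i<k.
net[1] = 2
net[2] = 7
net[3] = 12
net[4] = 18
net[5] = 17  (first piece 1, then net[4]=18)
net[6] = 22  (first piece 2, then net[4]=18)
net[7] = 27  (first piece 3, then net[4]=18)
net[8] = 39
net[9] = 38  (first piece 1, then net[8]=39)
net[10] = 48
net[11] = 48  (first piece 3, then net[8]=39)
net[12] = 54  (first piece 4, then net[8]=39)
One optimal plan: pieces 8 + 4 (1 cut) → €57 − €3 = €54.

54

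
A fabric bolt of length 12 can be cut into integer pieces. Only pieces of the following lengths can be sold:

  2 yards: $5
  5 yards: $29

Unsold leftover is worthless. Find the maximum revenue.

Consider every possible first cut. f[k] is the best of p[i]+f[k−i] over all sellable i≤k.
f[1] = 0
f[2] = 5
f[3] = 5
f[4] = 10  (first piece 2, then f[2]=5)
f[5] = max(5+5, 29+0) = 29
f[6] = max(5+10, 29+0) = 29
f[7] = max(5+29, 29+5) = 34
f[8] = max(5+29, 29+5) = 34
f[9] = max(5+34, 29+10) = 39
f[10] = max(5+34, 29+29) = 58
f[11] = max(5+39, 29+29) = 58
f[12] = max(5+58, 29+34) = 63
One optimal cutting: 5 + 5 + 2 → $63.

63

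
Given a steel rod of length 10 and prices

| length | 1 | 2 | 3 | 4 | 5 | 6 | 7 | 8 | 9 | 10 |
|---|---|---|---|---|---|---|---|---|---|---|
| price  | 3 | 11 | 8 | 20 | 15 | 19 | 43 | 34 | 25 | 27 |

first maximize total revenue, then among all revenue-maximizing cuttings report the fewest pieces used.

3

Consider every possible first cut. r[k] is the best of p[i]+r[k−i] over all sellable i≤k.
r[1] = 3
r[2] = 11
r[3] = 14  (first piece 1, then r[2]=11)
r[4] = 22  (first piece 2, then r[2]=11)
r[5] = 25  (first piece 1, then r[4]=22)
r[6] = 33  (first piece 2, then r[4]=22)
r[7] = 43
r[8] = 46  (first piece 1, then r[7]=43)
r[9] = 54  (first piece 2, then r[7]=43)
r[10] = 57  (first piece 1, then r[9]=54)
Maximum revenue is $57.
Now minimize piece count subject to staying optimal: for each k, pieces[k] = 1 + min over i with p[i]+r[k−i]=r[k] of pieces[k−i].
pieces[7] = 1
pieces[8] = 2
pieces[9] = 2
pieces[10] = 3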